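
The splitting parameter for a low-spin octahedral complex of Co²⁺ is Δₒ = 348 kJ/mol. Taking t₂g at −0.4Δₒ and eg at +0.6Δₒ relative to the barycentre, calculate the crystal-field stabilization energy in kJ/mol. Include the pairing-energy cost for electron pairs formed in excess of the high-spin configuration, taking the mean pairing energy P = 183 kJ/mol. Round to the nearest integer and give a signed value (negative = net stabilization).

-443

Group 9 minus oxidation state +2 gives a d⁷ configuration for Co²⁺.
Electron filling gives t₂g⁶ eg¹.
CFSE(orbital) = 6×(-0.4Δₒ) + 1×(0.6Δₒ) = -1.8Δₒ; with Δₒ = 348 kJ/mol that is -626 kJ/mol.
Relative to high-spin t₂g⁵ eg² (2 paired), the low-spin configuration has 1 additional pair, contributing +1 × 183 = +183 kJ/mol.
Overall CFSE = -626 + 183 = -443 kJ/mol.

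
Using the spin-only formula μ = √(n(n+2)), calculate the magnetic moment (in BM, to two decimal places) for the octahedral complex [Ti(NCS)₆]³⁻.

Each NCS⁻ contributes -1; 6 × (-1) = -6. With overall charge -3, Ti is in the +3 oxidation state.
Group 4 minus oxidation state +3 gives a d¹ configuration for Ti³⁺.
Configuration: t₂g¹ eg⁰ → 1 unpaired electron.
μ(spin-only) = √[1(1+2)] = √3 ≈ 1.73 BM.

1.73 BM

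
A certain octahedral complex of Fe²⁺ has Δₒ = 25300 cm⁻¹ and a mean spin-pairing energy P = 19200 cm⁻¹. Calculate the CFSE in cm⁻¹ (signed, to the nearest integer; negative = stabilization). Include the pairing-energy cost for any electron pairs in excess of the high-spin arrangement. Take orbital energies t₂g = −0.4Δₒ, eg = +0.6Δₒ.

-22320

Fe²⁺: group 8, so d-count = 8 − 2 = 6.
With Δₒ > P the complex is low-spin.
Configuration: t₂g⁶ eg⁰.
Orbital CFSE = -2.4Δₒ = -2.4 × 25300 = -60720 cm⁻¹.
Excess pairs vs high-spin: 3 − 1 = 2; pairing cost = +38400 cm⁻¹.
Net CFSE = -60720 + 38400 = -22320 cm⁻¹.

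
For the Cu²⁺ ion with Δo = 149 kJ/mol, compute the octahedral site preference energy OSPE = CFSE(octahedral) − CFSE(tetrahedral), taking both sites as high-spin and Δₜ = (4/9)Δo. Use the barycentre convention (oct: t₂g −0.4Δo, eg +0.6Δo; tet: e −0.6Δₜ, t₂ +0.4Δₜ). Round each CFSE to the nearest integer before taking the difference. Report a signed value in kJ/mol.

-63

Cu is in group 11, so Cu²⁺ is d⁹ (11 − 2 = 9).
In an octahedral site d⁹ (HS) is t₂g⁶ eg³, giving CFSE(oct) = -0.6Δo = -89 kJ/mol.
In a tetrahedral site the filling is e⁴ t₂⁵: CFSE(tet) = -0.4Δₜ = -0.4 × (4/9)(149) = -26 kJ/mol.
OSPE = CFSE(oct) − CFSE(tet) = -89 − (-26) = -63 kJ/mol.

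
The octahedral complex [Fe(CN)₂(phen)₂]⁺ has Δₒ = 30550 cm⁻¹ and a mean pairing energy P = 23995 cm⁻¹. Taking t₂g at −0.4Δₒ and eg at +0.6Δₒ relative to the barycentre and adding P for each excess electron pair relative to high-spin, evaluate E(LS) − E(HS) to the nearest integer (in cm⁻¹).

Ligand charges: 2×(-1) from CN⁻ and 2×(+0) from phen sum to -2; with overall charge +1, Fe is +3.
Group 8 minus oxidation state +3 gives a d⁵ configuration for Fe³⁺.
In the high-spin limit (t₂g³ eg²) the orbital term is 0.0Δₒ = 0 cm⁻¹, with no excess pairing.
Low-spin t₂g⁵ eg⁰ gives -2.0Δₒ = -61100 cm⁻¹, but forming 2 extra pairs costs 2P = 47990 cm⁻¹, so E(LS) = -61100 + 47990 = -13110 cm⁻¹.
The difference is -13110 − (0) = -13110 cm⁻¹, so low-spin lies lower.

-13110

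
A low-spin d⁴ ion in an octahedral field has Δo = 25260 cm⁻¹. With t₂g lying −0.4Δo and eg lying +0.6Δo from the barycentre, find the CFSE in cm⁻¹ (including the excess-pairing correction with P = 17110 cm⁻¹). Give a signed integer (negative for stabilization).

Electron filling gives t₂g⁴ eg⁰.
Orbital CFSE = 4(-0.4) + 0(0.6) = -1.6Δo = -1.6 × 25260 = -40416 cm⁻¹.
High-spin d⁴ would be t₂g³ eg¹ with 0 pairs; low-spin has 1, so 1 excess pair costs +1P = +17110 cm⁻¹.
Overall CFSE = -40416 + 17110 = -23306 cm⁻¹.

-23306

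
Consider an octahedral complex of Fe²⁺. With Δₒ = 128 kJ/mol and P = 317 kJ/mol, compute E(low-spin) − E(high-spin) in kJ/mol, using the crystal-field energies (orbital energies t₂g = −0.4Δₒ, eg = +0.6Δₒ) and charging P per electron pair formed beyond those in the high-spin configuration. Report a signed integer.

378

Fe is in group 8, so Fe²⁺ is d⁶ (8 − 2 = 6).
High-spin: t₂g⁴ eg², CFSE = -0.4Δₒ = -51 kJ/mol.
For low-spin the configuration is t₂g⁶ eg⁰: orbital energy -2.4 × 128 = -307 kJ/mol, and 2 additional pairs relative to high-spin add 634 kJ/mol, giving 327 kJ/mol.
E(LS) − E(HS) = 327 − (-51) = 378 kJ/mol.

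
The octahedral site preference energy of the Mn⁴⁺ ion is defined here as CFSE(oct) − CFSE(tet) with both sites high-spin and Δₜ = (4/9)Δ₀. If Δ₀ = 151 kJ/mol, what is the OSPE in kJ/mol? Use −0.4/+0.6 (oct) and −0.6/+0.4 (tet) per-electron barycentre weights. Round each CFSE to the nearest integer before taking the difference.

-127

Mn sits in group 7; removing 4 electrons leaves Mn⁴⁺ with 7 − 4 = 3 d electrons.
Octahedral (high-spin): t₂g³ eg⁰, CFSE = 3(−0.4) + 0(+0.6) = -1.2Δ₀ = -1.2 × 151 = -181 kJ/mol.
Tetrahedral e² t₂¹ gives -0.8Δₜ = -0.8 × (4/9) × 151 = -54 kJ/mol.
OSPE = CFSE(oct) − CFSE(tet) = -181 − (-54) = -127 kJ/mol.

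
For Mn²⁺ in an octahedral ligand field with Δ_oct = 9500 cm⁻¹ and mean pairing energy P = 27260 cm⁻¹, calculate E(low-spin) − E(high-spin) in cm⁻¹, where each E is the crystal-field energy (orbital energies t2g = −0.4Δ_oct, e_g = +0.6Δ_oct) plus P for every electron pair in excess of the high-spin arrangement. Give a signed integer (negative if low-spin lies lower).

Group 7 minus oxidation state +2 gives a d⁵ configuration for Mn²⁺.
High-spin d⁵ fills as t2g^3 e_g^2 with CFSE 3(−0.4) + 2(+0.6) = 0.0Δ_oct = 0 cm⁻¹.
Low-spin: t2g^5 e_g^0, orbital CFSE = -2.0Δ_oct = -19000 cm⁻¹; plus 2 excess pairs × P = +54520 cm⁻¹; total 35520 cm⁻¹.
E(LS) − E(HS) = 35520 − (0) = 35520 cm⁻¹.

35520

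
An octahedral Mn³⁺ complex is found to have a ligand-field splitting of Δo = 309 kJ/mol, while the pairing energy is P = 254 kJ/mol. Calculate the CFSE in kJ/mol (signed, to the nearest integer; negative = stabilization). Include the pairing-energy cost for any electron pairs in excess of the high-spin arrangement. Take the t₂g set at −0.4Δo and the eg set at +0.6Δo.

Group 7 minus oxidation state +3 gives a d⁴ configuration for Mn³⁺.
Since Δo = 309 kJ/mol > P = 254 kJ/mol, the complex adopts the low-spin configuration.
Filling d⁴ accordingly: t₂g⁴ eg⁰.
Orbital CFSE = -1.6Δo = -1.6 × 309 = -494 kJ/mol.
Excess pairs vs high-spin: 1 − 0 = 1; pairing cost = +254 kJ/mol.
Net CFSE = -494 + 254 = -240 kJ/mol.

-240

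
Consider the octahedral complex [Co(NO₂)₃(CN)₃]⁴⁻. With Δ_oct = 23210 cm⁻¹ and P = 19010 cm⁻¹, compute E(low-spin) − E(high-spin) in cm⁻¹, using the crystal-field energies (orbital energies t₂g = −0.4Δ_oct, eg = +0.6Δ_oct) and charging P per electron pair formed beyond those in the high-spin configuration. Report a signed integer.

-4200

Ligand charges: 3×(-1) from NO₂⁻ and 3×(-1) from CN⁻ sum to -6; with overall charge -4, Co is +2.
Co is in group 9, so Co²⁺ is d⁷ (9 − 2 = 7).
High-spin d⁷ fills as t₂g⁵ eg² with CFSE 5(−0.4) + 2(+0.6) = -0.8Δ_oct = -18568 cm⁻¹.
Low-spin: t₂g⁶ eg¹, orbital CFSE = -1.8Δ_oct = -41778 cm⁻¹; plus 1 excess pair × P = +19010 cm⁻¹; total -22768 cm⁻¹.
Thus E(LS) − E(HS) = -4200 cm⁻¹.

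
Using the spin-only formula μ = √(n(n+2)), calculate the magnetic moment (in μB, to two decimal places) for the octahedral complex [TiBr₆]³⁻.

1.73 μB

Each Br⁻ contributes -1; 6 × (-1) = -6. With overall charge -3, Ti is in the +3 oxidation state.
Ti³⁺: group 4, so d-count = 4 − 3 = 1.
Configuration: t2g^1 e_g^0 → 1 unpaired electron.
μ(spin-only) = √[1(1+2)] = √3 ≈ 1.73 μB.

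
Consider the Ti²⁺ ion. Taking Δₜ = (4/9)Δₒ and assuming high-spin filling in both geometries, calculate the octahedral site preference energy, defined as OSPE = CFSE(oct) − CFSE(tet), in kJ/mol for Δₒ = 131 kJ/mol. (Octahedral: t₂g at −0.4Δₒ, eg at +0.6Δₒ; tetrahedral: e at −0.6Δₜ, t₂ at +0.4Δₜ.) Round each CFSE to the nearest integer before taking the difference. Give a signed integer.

-35

Ti is in group 4, so Ti²⁺ is d² (4 − 2 = 2).
Octahedral (high-spin): t₂g² eg⁰, CFSE = 2(−0.4) + 0(+0.6) = -0.8Δₒ = -0.8 × 131 = -105 kJ/mol.
In a tetrahedral site the filling is e² t₂⁰: CFSE(tet) = -1.2Δₜ = -1.2 × (4/9)(131) = -70 kJ/mol.
OSPE = CFSE(oct) − CFSE(tet) = -105 − (-70) = -35 kJ/mol.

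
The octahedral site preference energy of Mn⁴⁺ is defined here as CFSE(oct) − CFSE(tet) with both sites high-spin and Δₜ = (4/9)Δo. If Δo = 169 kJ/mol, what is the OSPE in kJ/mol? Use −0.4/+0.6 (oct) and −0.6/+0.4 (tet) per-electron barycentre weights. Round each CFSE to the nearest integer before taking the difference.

Group 7 minus oxidation state +4 gives a d³ configuration for Mn⁴⁺.
In an octahedral site d³ (HS) is t2g^3 e_g^0, giving CFSE(oct) = -1.2Δo = -203 kJ/mol.
In a tetrahedral site the filling is e^2 t2^1: CFSE(tet) = -0.8Δₜ = -0.8 × (4/9)(169) = -60 kJ/mol.
Subtracting, OSPE = -203 − (-60) = -143 kJ/mol.

-143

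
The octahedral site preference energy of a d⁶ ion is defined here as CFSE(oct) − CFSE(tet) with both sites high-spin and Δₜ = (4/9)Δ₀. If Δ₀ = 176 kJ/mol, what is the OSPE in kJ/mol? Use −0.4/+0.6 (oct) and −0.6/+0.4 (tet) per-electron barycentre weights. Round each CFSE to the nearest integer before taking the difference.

Octahedral high-spin t₂g⁴ eg²: CFSE = -0.4 × 176 = -70 kJ/mol.
Tetrahedral e³ t₂³ gives -0.6Δₜ = -0.6 × (4/9) × 176 = -47 kJ/mol.
OSPE = -70 − (-47) = -23 kJ/mol.

-23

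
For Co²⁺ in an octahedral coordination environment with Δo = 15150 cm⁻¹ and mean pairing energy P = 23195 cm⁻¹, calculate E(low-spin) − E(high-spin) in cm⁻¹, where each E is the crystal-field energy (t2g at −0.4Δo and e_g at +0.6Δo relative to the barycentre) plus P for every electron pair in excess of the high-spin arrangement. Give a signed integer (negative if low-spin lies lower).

Co sits in group 9; removing 2 electrons leaves Co²⁺ with 9 − 2 = 7 d electrons.
In the high-spin limit (t2g^5 e_g^2) the orbital term is -0.8Δo = -12120 cm⁻¹, with no excess pairing.
For low-spin the configuration is t2g^6 e_g^1: orbital energy -1.8 × 15150 = -27270 cm⁻¹, and 1 additional pair relative to high-spin adds 23195 cm⁻¹, giving -4075 cm⁻¹.
The difference is -4075 − (-12120) = 8045 cm⁻¹, so high-spin lies lower.

8045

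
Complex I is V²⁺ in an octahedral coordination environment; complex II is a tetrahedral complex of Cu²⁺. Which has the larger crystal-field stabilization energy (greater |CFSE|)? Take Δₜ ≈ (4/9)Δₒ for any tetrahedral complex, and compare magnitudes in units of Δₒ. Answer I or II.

I: V is in group 5, so V²⁺ is d³ (5 − 2 = 3); t2g^3 e_g^0, CFSE = -1.2Δₒ.
II: Group 11 minus oxidation state +2 gives a d⁹ configuration for Cu²⁺; Tetrahedral splitting is small, so the complex is high-spin; e^4 t2^5, CFSE = -0.4Δₜ ≈ -0.18Δₒ.
So I has the larger |CFSE|.

I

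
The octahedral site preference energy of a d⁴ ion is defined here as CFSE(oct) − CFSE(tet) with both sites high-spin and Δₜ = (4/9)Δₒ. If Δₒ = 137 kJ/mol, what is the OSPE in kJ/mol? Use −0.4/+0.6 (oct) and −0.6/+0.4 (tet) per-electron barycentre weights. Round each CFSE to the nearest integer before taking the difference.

-58

Octahedral high-spin t₂g³ eg¹: CFSE = -0.6 × 137 = -82 kJ/mol.
Tetrahedral: e² t₂², CFSE = 2(−0.6) + 2(+0.4) = -0.4Δₜ = -0.4 × (4/9) × 137 = -24 kJ/mol.
OSPE = CFSE(oct) − CFSE(tet) = -82 − (-24) = -58 kJ/mol.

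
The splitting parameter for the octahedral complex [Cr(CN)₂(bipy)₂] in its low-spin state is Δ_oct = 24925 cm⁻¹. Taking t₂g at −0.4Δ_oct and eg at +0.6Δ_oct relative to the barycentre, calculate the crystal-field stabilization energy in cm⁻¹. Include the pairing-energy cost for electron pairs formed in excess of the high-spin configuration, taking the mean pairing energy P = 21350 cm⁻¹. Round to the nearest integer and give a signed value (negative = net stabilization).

Ligand charges: 2×(-1) from CN⁻ and 2×(+0) from bipy sum to -2; with overall charge +0, Cr is +2.
Cr²⁺: group 6, so d-count = 6 − 2 = 4.
Configuration: t₂g⁴ eg⁰.
The orbital stabilization is -1.6Δ_oct = -1.6 × 24925 = -39880 cm⁻¹.
High-spin d⁴ would be t₂g³ eg¹ with 0 pairs; low-spin has 1, so 1 excess pair costs +1P = +21350 cm⁻¹.
Overall CFSE = -39880 + 21350 = -18530 cm⁻¹.

-18530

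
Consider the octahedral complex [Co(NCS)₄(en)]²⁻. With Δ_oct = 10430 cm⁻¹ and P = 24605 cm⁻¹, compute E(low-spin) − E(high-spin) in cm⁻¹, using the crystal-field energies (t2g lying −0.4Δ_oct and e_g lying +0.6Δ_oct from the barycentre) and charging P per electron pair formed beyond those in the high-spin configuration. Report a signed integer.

14175

Ligand charges: 4×(-1) from NCS⁻ and 1×(+0) from en sum to -4; with overall charge -2, Co is +2.
Co²⁺: group 9, so d-count = 9 − 2 = 7.
High-spin: t2g^5 e_g^2, CFSE = -0.8Δ_oct = -8344 cm⁻¹.
Low-spin: t2g^6 e_g^1, orbital CFSE = -1.8Δ_oct = -18774 cm⁻¹; plus 1 excess pair × P = +24605 cm⁻¹; total 5831 cm⁻¹.
Thus E(LS) − E(HS) = 14175 cm⁻¹.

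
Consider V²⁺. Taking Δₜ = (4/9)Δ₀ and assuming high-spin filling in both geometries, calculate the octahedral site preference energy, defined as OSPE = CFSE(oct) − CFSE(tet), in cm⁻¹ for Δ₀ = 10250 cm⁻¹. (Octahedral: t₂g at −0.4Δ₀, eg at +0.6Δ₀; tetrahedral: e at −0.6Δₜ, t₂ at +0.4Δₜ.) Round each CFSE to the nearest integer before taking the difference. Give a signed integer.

-8656

V is in group 5, so V²⁺ is d³ (5 − 2 = 3).
Octahedral high-spin t2g^3 e_g^0: CFSE = -1.2 × 10250 = -12300 cm⁻¹.
Tetrahedral e^2 t2^1 gives -0.8Δₜ = -0.8 × (4/9) × 10250 = -3644 cm⁻¹.
OSPE = CFSE(oct) − CFSE(tet) = -12300 − (-3644) = -8656 cm⁻¹.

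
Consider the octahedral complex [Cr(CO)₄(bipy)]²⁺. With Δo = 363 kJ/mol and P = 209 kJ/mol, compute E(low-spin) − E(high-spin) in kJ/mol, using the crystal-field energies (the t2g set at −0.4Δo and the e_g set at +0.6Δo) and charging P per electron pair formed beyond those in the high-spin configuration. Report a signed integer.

-154

Ligand charges: 4×(+0) from CO and 1×(+0) from bipy sum to +0; with overall charge +2, Cr is +2.
Group 6 minus oxidation state +2 gives a d⁴ configuration for Cr²⁺.
In the high-spin limit (t2g^3 e_g^1) the orbital term is -0.6Δo = -218 kJ/mol, with no excess pairing.
Low-spin: t2g^4 e_g^0, orbital CFSE = -1.6Δo = -581 kJ/mol; plus 1 excess pair × P = +209 kJ/mol; total -372 kJ/mol.
Thus E(LS) − E(HS) = -154 kJ/mol.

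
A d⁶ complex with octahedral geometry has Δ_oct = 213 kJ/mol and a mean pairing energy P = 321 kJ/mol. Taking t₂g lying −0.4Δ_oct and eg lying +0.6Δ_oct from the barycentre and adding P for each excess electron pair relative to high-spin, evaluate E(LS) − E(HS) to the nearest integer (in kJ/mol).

In the high-spin limit (t₂g⁴ eg²) the orbital term is -0.4Δ_oct = -85 kJ/mol, with no excess pairing.
For low-spin the configuration is t₂g⁶ eg⁰: orbital energy -2.4 × 213 = -511 kJ/mol, and 2 additional pairs relative to high-spin add 642 kJ/mol, giving 131 kJ/mol.
E(LS) − E(HS) = 131 − (-85) = 216 kJ/mol.

216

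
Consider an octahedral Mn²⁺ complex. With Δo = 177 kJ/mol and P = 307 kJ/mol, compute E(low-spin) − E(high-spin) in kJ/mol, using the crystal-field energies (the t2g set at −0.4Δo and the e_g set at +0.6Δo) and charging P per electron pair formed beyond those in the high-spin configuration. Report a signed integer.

Mn sits in group 7; removing 2 electrons leaves Mn²⁺ with 7 − 2 = 5 d electrons.
High-spin d⁵ fills as t2g^3 e_g^2 with CFSE 3(−0.4) + 2(+0.6) = 0.0Δo = 0 kJ/mol.
Low-spin: t2g^5 e_g^0, orbital CFSE = -2.0Δo = -354 kJ/mol; plus 2 excess pairs × P = +614 kJ/mol; total 260 kJ/mol.
Thus E(LS) − E(HS) = 260 kJ/mol.

260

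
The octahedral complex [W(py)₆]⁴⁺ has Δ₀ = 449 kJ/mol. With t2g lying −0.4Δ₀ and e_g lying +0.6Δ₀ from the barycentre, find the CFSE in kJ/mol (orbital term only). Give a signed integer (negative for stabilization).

py is neutral, so the +4 overall charge sits on W: oxidation state +4.
W is in group 6, so W⁴⁺ is d² (6 − 4 = 2).
Electron filling gives t2g^2 e_g^0.
CFSE(orbital) = 2×(-0.4Δ₀) + 0×(0.6Δ₀) = -0.8Δ₀; with Δ₀ = 449 kJ/mol that is -359 kJ/mol.

-359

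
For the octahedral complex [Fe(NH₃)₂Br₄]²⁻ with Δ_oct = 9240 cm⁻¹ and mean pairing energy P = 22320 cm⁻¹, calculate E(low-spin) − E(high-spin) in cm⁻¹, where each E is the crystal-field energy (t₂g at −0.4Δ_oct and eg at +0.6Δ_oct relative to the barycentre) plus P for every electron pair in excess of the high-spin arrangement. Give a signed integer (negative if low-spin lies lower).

Ligand charges: 2×(+0) from NH₃ and 4×(-1) from Br⁻ sum to -4; with overall charge -2, Fe is +2.
Fe sits in group 8; removing 2 electrons leaves Fe²⁺ with 8 − 2 = 6 d electrons.
High-spin: t₂g⁴ eg², CFSE = -0.4Δ_oct = -3696 cm⁻¹.
For low-spin the configuration is t₂g⁶ eg⁰: orbital energy -2.4 × 9240 = -22176 cm⁻¹, and 2 additional pairs relative to high-spin add 44640 cm⁻¹, giving 22464 cm⁻¹.
Thus E(LS) − E(HS) = 26160 cm⁻¹.

26160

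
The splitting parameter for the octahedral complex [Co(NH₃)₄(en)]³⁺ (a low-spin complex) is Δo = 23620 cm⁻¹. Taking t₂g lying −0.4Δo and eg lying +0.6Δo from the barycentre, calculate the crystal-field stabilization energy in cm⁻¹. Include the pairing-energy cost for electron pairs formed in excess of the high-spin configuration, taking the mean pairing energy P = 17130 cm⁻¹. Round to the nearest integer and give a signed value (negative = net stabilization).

-22428

Ligand charges: 4×(+0) from NH₃ and 1×(+0) from en sum to +0; with overall charge +3, Co is +3.
Co sits in group 9; removing 3 electrons leaves Co³⁺ with 9 − 3 = 6 d electrons.
Configuration: t₂g⁶ eg⁰.
The orbital stabilization is -2.4Δo = -2.4 × 23620 = -56688 cm⁻¹.
Pairing penalty: 3 pairs vs 1 in the high-spin reference → 2 extra × P = 34260 cm⁻¹.
Overall CFSE = -56688 + 34260 = -22428 cm⁻¹.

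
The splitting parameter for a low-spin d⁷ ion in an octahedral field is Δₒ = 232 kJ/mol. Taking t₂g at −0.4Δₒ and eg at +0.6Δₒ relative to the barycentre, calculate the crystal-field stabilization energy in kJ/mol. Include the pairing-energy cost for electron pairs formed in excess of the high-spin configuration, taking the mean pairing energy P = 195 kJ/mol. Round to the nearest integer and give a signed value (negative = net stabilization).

-223

The d⁷ electrons fill as t₂g⁶ eg¹.
The orbital stabilization is -1.8Δₒ = -1.8 × 232 = -418 kJ/mol.
Relative to high-spin t₂g⁵ eg² (2 paired), the low-spin configuration has 1 additional pair, contributing +1 × 195 = +195 kJ/mol.
Overall CFSE = -418 + 195 = -223 kJ/mol.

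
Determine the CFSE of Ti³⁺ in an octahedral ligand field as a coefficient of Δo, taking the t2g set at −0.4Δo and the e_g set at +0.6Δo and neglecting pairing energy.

Ti³⁺: group 4, so d-count = 4 − 3 = 1.
Configuration: t2g^1 e_g^0.
CFSE = 1(-0.4Δo) + 0(0.6Δo) = -0.4Δo + 0.0Δo = -0.4Δo.

-0.4 Δo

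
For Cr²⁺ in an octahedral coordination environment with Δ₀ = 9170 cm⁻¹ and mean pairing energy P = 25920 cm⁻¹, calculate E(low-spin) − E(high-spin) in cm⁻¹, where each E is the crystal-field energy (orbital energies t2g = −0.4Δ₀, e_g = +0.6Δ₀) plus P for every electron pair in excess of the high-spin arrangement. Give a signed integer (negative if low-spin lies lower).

Cr²⁺: group 6, so d-count = 6 − 2 = 4.
In the high-spin limit (t2g^3 e_g^1) the orbital term is -0.6Δ₀ = -5502 cm⁻¹, with no excess pairing.
For low-spin the configuration is t2g^4 e_g^0: orbital energy -1.6 × 9170 = -14672 cm⁻¹, and 1 additional pair relative to high-spin adds 25920 cm⁻¹, giving 11248 cm⁻¹.
Thus E(LS) − E(HS) = 16750 cm⁻¹.

16750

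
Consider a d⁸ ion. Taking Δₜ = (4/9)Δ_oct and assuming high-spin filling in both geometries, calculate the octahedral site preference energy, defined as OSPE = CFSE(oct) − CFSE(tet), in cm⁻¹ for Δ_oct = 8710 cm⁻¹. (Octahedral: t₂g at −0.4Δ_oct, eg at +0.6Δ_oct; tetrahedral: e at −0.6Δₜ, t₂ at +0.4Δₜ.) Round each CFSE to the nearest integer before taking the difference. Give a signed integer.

Octahedral high-spin t₂g⁶ eg²: CFSE = -1.2 × 8710 = -10452 cm⁻¹.
Tetrahedral: e⁴ t₂⁴, CFSE = 4(−0.6) + 4(+0.4) = -0.8Δₜ = -0.8 × (4/9) × 8710 = -3097 cm⁻¹.
OSPE = CFSE(oct) − CFSE(tet) = -10452 − (-3097) = -7355 cm⁻¹.

-7355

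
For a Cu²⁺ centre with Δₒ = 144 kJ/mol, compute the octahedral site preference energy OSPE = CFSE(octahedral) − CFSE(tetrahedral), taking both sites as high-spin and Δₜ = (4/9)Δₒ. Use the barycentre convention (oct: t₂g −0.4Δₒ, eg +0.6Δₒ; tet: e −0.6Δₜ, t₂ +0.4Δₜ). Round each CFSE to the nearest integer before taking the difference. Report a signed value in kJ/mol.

Cu sits in group 11; removing 2 electrons leaves Cu²⁺ with 11 − 2 = 9 d electrons.
Octahedral high-spin t₂g⁶ eg³: CFSE = -0.6 × 144 = -86 kJ/mol.
Tetrahedral e⁴ t₂⁵ gives -0.4Δₜ = -0.4 × (4/9) × 144 = -26 kJ/mol.
OSPE = CFSE(oct) − CFSE(tet) = -86 − (-26) = -60 kJ/mol.

-60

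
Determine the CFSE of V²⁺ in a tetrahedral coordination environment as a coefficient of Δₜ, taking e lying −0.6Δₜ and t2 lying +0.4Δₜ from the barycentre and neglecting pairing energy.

-0.8 Δₜ

V sits in group 5; removing 2 electrons leaves V²⁺ with 5 − 2 = 3 d electrons.
Tetrahedral fields are weak (Δₜ ≈ 4/9 Δₒ), so electrons fill high-spin.
Configuration: e^2 t2^1.
CFSE = 2(-0.6Δₜ) + 1(0.4Δₜ) = -1.2Δₜ + 0.4Δₜ = -0.8Δₜ.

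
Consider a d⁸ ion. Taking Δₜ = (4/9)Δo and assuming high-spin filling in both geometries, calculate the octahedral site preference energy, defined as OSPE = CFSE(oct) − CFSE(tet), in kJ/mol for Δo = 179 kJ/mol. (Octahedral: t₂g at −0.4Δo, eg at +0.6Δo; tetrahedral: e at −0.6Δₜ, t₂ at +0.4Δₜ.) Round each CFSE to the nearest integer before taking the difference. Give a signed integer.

-151

In an octahedral site d⁸ (HS) is t₂g⁶ eg², giving CFSE(oct) = -1.2Δo = -215 kJ/mol.
In a tetrahedral site the filling is e⁴ t₂⁴: CFSE(tet) = -0.8Δₜ = -0.8 × (4/9)(179) = -64 kJ/mol.
OSPE = CFSE(oct) − CFSE(tet) = -215 − (-64) = -151 kJ/mol.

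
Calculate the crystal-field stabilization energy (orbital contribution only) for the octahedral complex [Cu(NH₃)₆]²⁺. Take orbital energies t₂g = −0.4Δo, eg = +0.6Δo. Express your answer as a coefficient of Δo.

-0.6 Δo

NH₃ is neutral, so the +2 overall charge sits on Cu: oxidation state +2.
Group 11 minus oxidation state +2 gives a d⁹ configuration for Cu²⁺.
Configuration: t₂g⁶ eg³.
CFSE = 6(-0.4Δo) + 3(0.6Δo) = -2.4Δo + 1.8Δo = -0.6Δo.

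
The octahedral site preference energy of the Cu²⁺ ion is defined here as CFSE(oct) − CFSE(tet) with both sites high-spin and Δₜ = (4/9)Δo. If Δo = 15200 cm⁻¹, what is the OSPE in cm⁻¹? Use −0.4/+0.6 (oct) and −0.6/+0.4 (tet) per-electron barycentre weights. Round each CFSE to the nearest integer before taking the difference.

Cu²⁺: group 11, so d-count = 11 − 2 = 9.
Octahedral high-spin t₂g⁶ eg³: CFSE = -0.6 × 15200 = -9120 cm⁻¹.
Tetrahedral: e⁴ t₂⁵, CFSE = 4(−0.6) + 5(+0.4) = -0.4Δₜ = -0.4 × (4/9) × 15200 = -2702 cm⁻¹.
OSPE = CFSE(oct) − CFSE(tet) = -9120 − (-2702) = -6418 cm⁻¹.

-6418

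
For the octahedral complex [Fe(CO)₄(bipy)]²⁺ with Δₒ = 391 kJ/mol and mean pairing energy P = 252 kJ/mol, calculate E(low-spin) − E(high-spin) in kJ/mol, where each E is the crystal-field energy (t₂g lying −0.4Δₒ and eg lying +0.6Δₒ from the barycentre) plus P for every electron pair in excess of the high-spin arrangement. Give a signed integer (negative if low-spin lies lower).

Ligand charges: 4×(+0) from CO and 1×(+0) from bipy sum to +0; with overall charge +2, Fe is +2.
Group 8 minus oxidation state +2 gives a d⁶ configuration for Fe²⁺.
In the high-spin limit (t₂g⁴ eg²) the orbital term is -0.4Δₒ = -156 kJ/mol, with no excess pairing.
For low-spin the configuration is t₂g⁶ eg⁰: orbital energy -2.4 × 391 = -938 kJ/mol, and 2 additional pairs relative to high-spin add 504 kJ/mol, giving -434 kJ/mol.
E(LS) − E(HS) = -434 − (-156) = -278 kJ/mol.

-278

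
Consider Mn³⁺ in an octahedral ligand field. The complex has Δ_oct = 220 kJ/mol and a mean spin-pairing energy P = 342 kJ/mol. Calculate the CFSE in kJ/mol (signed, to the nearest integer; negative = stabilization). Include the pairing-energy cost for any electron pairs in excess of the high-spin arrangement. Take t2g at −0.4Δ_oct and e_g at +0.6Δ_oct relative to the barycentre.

Group 7 minus oxidation state +3 gives a d⁴ configuration for Mn³⁺.
With Δ_oct < P the complex is high-spin.
Configuration: t2g^3 e_g^1.
Orbital CFSE = -0.6Δ_oct = -0.6 × 220 = -132 kJ/mol.
High-spin has no excess pairs, so no pairing correction applies.

-132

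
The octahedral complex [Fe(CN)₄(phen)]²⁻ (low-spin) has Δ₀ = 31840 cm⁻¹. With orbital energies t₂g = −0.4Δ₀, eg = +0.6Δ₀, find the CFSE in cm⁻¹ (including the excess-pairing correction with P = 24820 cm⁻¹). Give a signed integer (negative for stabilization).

-26776

Ligand charges: 4×(-1) from CN⁻ and 1×(+0) from phen sum to -4; with overall charge -2, Fe is +2.
Fe is in group 8, so Fe²⁺ is d⁶ (8 − 2 = 6).
Electron filling gives t₂g⁶ eg⁰.
CFSE(orbital) = 6×(-0.4Δ₀) + 0×(0.6Δ₀) = -2.4Δ₀; with Δ₀ = 31840 cm⁻¹ that is -76416 cm⁻¹.
Relative to high-spin t₂g⁴ eg² (1 paired), the low-spin configuration has 2 additional pairs, contributing +2 × 24820 = +49640 cm⁻¹.
Overall CFSE = -76416 + 49640 = -26776 cm⁻¹.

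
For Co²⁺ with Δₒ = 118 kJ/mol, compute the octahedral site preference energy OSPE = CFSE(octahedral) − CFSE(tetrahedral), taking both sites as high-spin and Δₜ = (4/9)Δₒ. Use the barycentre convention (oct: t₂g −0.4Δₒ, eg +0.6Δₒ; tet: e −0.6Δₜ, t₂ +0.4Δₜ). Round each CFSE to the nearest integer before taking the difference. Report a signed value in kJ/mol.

-31

Group 9 minus oxidation state +2 gives a d⁷ configuration for Co²⁺.
Octahedral high-spin t₂g⁵ eg²: CFSE = -0.8 × 118 = -94 kJ/mol.
In a tetrahedral site the filling is e⁴ t₂³: CFSE(tet) = -1.2Δₜ = -1.2 × (4/9)(118) = -63 kJ/mol.
OSPE = CFSE(oct) − CFSE(tet) = -94 − (-63) = -31 kJ/mol.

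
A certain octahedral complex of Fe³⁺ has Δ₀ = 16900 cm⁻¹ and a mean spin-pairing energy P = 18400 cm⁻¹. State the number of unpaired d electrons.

5

Fe is in group 8, so Fe³⁺ is d⁵ (8 − 3 = 5).
Here Δ₀ < P (16900 < 18400), so the high-spin state is favoured.
That gives t2g^3 e_g^2.
Unpaired electrons: 5.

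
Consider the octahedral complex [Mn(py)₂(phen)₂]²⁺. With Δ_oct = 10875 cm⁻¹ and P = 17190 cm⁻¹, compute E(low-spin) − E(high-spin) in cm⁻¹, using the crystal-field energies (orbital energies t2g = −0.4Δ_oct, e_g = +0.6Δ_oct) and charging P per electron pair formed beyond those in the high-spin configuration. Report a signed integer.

12630

Ligand charges: 2×(+0) from py and 2×(+0) from phen sum to +0; with overall charge +2, Mn is +2.
Mn is in group 7, so Mn²⁺ is d⁵ (7 − 2 = 5).
High-spin: t2g^3 e_g^2, CFSE = 0.0Δ_oct = 0 cm⁻¹.
Low-spin: t2g^5 e_g^0, orbital CFSE = -2.0Δ_oct = -21750 cm⁻¹; plus 2 excess pairs × P = +34380 cm⁻¹; total 12630 cm⁻¹.
The difference is 12630 − (0) = 12630 cm⁻¹, so high-spin lies lower.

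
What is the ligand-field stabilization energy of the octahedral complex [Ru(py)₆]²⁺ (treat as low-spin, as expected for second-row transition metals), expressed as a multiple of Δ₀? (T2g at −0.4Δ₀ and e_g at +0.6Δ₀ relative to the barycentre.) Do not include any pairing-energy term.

py is neutral, so the +2 overall charge sits on Ru: oxidation state +2.
Group 8 minus oxidation state +2 gives a d⁶ configuration for Ru²⁺.
Configuration: t2g^6 e_g^0.
CFSE = 6(-0.4Δ₀) + 0(0.6Δ₀) = -2.4Δ₀ + 0.0Δ₀ = -2.4Δ₀.

-2.4 Δ₀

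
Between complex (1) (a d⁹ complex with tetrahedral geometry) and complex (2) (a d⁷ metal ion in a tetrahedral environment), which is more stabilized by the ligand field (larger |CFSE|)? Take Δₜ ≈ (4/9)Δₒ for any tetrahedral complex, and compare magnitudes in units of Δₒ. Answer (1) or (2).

(2)

(1): Tetrahedral splitting is small, so the complex is high-spin; e⁴ t₂⁵, CFSE = -0.4Δₜ ≈ -0.18Δₒ.
(2): With tetrahedral geometry the complex is necessarily high-spin; e⁴ t₂³, CFSE = -1.2Δₜ ≈ -0.53Δₒ.
So (2) has the larger |CFSE|.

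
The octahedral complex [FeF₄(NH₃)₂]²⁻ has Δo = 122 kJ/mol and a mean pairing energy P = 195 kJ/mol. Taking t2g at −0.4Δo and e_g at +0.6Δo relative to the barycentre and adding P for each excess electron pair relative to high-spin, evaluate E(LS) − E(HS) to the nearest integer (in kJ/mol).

Ligand charges: 4×(-1) from F⁻ and 2×(+0) from NH₃ sum to -4; with overall charge -2, Fe is +2.
Group 8 minus oxidation state +2 gives a d⁶ configuration for Fe²⁺.
High-spin: t2g^4 e_g^2, CFSE = -0.4Δo = -49 kJ/mol.
Low-spin t2g^6 e_g^0 gives -2.4Δo = -293 kJ/mol, but forming 2 extra pairs costs 2P = 390 kJ/mol, so E(LS) = -293 + 390 = 97 kJ/mol.
Thus E(LS) − E(HS) = 146 kJ/mol.

146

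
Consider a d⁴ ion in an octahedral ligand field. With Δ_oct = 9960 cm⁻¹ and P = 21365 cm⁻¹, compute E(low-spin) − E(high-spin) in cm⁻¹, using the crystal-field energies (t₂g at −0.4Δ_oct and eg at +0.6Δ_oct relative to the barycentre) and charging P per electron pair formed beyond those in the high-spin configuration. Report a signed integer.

11405

In the high-spin limit (t₂g³ eg¹) the orbital term is -0.6Δ_oct = -5976 cm⁻¹, with no excess pairing.
Low-spin: t₂g⁴ eg⁰, orbital CFSE = -1.6Δ_oct = -15936 cm⁻¹; plus 1 excess pair × P = +21365 cm⁻¹; total 5429 cm⁻¹.
Thus E(LS) − E(HS) = 11405 cm⁻¹.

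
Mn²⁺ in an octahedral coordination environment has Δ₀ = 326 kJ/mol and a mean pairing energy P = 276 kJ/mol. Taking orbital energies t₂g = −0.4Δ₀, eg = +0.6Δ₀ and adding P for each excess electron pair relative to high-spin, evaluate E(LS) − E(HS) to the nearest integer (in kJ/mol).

Mn is in group 7, so Mn²⁺ is d⁵ (7 − 2 = 5).
High-spin: t₂g³ eg², CFSE = 0.0Δ₀ = 0 kJ/mol.
Low-spin t₂g⁵ eg⁰ gives -2.0Δ₀ = -652 kJ/mol, but forming 2 extra pairs costs 2P = 552 kJ/mol, so E(LS) = -652 + 552 = -100 kJ/mol.
The difference is -100 − (0) = -100 kJ/mol, so low-spin lies lower.

-100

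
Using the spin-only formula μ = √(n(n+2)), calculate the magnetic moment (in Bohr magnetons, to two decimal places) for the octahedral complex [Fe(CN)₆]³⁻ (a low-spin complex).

Each CN⁻ contributes -1; 6 × (-1) = -6. With overall charge -3, Fe is in the +3 oxidation state.
Fe³⁺: group 8, so d-count = 8 − 3 = 5.
Configuration: t₂g⁵ eg⁰ → 1 unpaired electron.
μ(spin-only) = √[1(1+2)] = √3 ≈ 1.73 Bohr magnetons.

1.73 Bohr magnetons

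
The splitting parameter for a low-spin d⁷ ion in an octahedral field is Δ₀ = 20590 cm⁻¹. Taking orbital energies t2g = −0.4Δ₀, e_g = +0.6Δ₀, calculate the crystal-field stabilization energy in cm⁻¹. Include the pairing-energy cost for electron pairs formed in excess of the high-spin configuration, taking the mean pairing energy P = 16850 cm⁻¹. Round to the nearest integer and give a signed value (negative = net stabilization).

Electron filling gives t2g^6 e_g^1.
The orbital stabilization is -1.8Δ₀ = -1.8 × 20590 = -37062 cm⁻¹.
High-spin d⁷ would be t2g^5 e_g^2 with 2 pairs; low-spin has 3, so 1 excess pair costs +1P = +16850 cm⁻¹.
Combining: -37062 + 16850 = -20212 cm⁻¹.

-20212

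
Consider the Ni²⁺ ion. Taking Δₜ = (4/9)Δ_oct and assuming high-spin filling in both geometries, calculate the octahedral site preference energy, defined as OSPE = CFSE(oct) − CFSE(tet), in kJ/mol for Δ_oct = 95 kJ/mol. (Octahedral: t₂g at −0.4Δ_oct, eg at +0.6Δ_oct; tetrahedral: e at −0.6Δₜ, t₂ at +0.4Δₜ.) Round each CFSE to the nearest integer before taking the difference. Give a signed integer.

-80

Ni is in group 10, so Ni²⁺ is d⁸ (10 − 2 = 8).
In an octahedral site d⁸ (HS) is t₂g⁶ eg², giving CFSE(oct) = -1.2Δ_oct = -114 kJ/mol.
Tetrahedral e⁴ t₂⁴ gives -0.8Δₜ = -0.8 × (4/9) × 95 = -34 kJ/mol.
OSPE = CFSE(oct) − CFSE(tet) = -114 − (-34) = -80 kJ/mol.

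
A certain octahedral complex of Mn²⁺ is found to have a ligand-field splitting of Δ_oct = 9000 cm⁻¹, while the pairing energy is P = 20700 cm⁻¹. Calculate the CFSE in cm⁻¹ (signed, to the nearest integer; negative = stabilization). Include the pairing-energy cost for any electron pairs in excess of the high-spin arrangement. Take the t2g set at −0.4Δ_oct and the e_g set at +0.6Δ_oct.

0

Mn²⁺: group 7, so d-count = 7 − 2 = 5.
With Δ_oct < P the complex is high-spin.
Configuration: t2g^3 e_g^2.
Orbital CFSE = 0.0Δ_oct = 0.0 × 9000 = 0 cm⁻¹.
High-spin has no excess pairs, so no pairing correction applies.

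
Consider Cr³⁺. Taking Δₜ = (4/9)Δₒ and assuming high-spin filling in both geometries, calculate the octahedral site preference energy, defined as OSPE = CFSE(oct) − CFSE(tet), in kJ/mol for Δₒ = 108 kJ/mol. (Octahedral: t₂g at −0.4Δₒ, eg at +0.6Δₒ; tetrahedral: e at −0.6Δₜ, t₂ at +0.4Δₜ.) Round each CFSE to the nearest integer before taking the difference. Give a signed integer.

Cr³⁺: group 6, so d-count = 6 − 3 = 3.
Octahedral high-spin t2g^3 e_g^0: CFSE = -1.2 × 108 = -130 kJ/mol.
Tetrahedral e^2 t2^1 gives -0.8Δₜ = -0.8 × (4/9) × 108 = -38 kJ/mol.
Subtracting, OSPE = -130 − (-38) = -92 kJ/mol.

-92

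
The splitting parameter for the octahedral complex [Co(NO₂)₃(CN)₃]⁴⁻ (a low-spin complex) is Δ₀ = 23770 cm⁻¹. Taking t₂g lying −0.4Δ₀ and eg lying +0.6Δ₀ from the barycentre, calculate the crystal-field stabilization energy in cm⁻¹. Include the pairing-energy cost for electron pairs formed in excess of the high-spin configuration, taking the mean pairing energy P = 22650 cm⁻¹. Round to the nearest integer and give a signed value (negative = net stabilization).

Ligand charges: 3×(-1) from NO₂⁻ and 3×(-1) from CN⁻ sum to -6; with overall charge -4, Co is +2.
Co is in group 9, so Co²⁺ is d⁷ (9 − 2 = 7).
The d⁷ electrons fill as t₂g⁶ eg¹.
Orbital CFSE = 6(-0.4) + 1(0.6) = -1.8Δ₀ = -1.8 × 23770 = -42786 cm⁻¹.
Pairing penalty: 3 pairs vs 2 in the high-spin reference → 1 extra × P = 22650 cm⁻¹.
Combining: -42786 + 22650 = -20136 cm⁻¹.

-20136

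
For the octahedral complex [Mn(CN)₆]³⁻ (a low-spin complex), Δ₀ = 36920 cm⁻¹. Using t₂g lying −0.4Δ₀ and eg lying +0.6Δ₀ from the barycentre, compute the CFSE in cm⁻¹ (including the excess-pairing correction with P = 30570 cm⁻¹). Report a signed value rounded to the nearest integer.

Each CN⁻ contributes -1; 6 × (-1) = -6. With overall charge -3, Mn is in the +3 oxidation state.
Group 7 minus oxidation state +3 gives a d⁴ configuration for Mn³⁺.
Configuration: t₂g⁴ eg⁰.
CFSE(orbital) = 4×(-0.4Δ₀) + 0×(0.6Δ₀) = -1.6Δ₀; with Δ₀ = 36920 cm⁻¹ that is -59072 cm⁻¹.
Relative to high-spin t₂g³ eg¹ (0 paired), the low-spin configuration has 1 additional pair, contributing +1 × 30570 = +30570 cm⁻¹.
Overall CFSE = -59072 + 30570 = -28502 cm⁻¹.

-28502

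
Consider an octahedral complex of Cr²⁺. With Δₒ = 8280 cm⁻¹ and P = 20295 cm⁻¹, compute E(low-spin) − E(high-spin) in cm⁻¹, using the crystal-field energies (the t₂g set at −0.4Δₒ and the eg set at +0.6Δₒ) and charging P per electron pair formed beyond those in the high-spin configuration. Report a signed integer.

Cr²⁺: group 6, so d-count = 6 − 2 = 4.
High-spin d⁴ fills as t₂g³ eg¹ with CFSE 3(−0.4) + 1(+0.6) = -0.6Δₒ = -4968 cm⁻¹.
Low-spin t₂g⁴ eg⁰ gives -1.6Δₒ = -13248 cm⁻¹, but forming 1 extra pair costs 1P = 20295 cm⁻¹, so E(LS) = -13248 + 20295 = 7047 cm⁻¹.
E(LS) − E(HS) = 7047 − (-4968) = 12015 cm⁻¹.

12015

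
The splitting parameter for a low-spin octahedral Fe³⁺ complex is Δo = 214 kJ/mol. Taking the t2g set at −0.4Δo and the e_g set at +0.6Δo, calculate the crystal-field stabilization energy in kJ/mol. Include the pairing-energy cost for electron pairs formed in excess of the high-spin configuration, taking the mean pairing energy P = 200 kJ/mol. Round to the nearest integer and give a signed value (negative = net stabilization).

-28

Fe is in group 8, so Fe³⁺ is d⁵ (8 − 3 = 5).
The d⁵ electrons fill as t2g^5 e_g^0.
Orbital CFSE = 5(-0.4) + 0(0.6) = -2.0Δo = -2.0 × 214 = -428 kJ/mol.
Relative to high-spin t2g^3 e_g^2 (0 paired), the low-spin configuration has 2 additional pairs, contributing +2 × 200 = +400 kJ/mol.
Combining: -428 + 400 = -28 kJ/mol.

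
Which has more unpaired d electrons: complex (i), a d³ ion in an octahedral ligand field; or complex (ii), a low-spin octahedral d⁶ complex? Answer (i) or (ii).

(i): t2g^3 e_g^0 → 3 unpaired.
(ii): t₂g⁶ eg⁰ → 0 unpaired.
So (i) has more unpaired electrons.

(i)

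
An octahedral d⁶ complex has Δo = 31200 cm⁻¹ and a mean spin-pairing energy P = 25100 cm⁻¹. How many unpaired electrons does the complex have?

0

With Δo > P the complex is low-spin.
Configuration: t₂g⁶ eg⁰.
Unpaired electrons: 0.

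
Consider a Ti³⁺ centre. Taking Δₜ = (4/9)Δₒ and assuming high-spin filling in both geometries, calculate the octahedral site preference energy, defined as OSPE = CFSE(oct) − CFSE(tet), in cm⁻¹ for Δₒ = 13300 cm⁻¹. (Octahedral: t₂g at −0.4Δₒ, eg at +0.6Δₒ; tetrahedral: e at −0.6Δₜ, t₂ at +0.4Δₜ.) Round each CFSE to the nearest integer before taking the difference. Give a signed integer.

-1773

Ti³⁺: group 4, so d-count = 4 − 3 = 1.
Octahedral high-spin t₂g¹ eg⁰: CFSE = -0.4 × 13300 = -5320 cm⁻¹.
Tetrahedral: e¹ t₂⁰, CFSE = 1(−0.6) + 0(+0.4) = -0.6Δₜ = -0.6 × (4/9) × 13300 = -3547 cm⁻¹.
OSPE = CFSE(oct) − CFSE(tet) = -5320 − (-3547) = -1773 cm⁻¹.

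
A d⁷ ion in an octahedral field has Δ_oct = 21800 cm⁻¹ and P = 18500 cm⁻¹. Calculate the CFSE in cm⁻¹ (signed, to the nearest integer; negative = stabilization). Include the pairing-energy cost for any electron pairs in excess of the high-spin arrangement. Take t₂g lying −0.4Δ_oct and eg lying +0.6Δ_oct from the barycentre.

With Δ_oct > P the complex is low-spin.
That gives t₂g⁶ eg¹.
Orbital CFSE = -1.8Δ_oct = -1.8 × 21800 = -39240 cm⁻¹.
Excess pairs vs high-spin: 3 − 2 = 1; pairing cost = +18500 cm⁻¹.
Net CFSE = -39240 + 18500 = -20740 cm⁻¹.

-20740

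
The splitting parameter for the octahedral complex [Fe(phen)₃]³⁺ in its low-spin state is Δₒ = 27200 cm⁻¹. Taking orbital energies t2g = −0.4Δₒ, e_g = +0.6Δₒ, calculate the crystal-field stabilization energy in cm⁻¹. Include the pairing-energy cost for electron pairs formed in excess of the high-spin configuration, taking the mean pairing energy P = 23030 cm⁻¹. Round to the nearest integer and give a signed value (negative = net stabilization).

-8340

phen is neutral, so the +3 overall charge sits on Fe: oxidation state +3.
Fe³⁺: group 8, so d-count = 8 − 3 = 5.
Electron filling gives t2g^5 e_g^0.
CFSE(orbital) = 5×(-0.4Δₒ) + 0×(0.6Δₒ) = -2.0Δₒ; with Δₒ = 27200 cm⁻¹ that is -54400 cm⁻¹.
Relative to high-spin t2g^3 e_g^2 (0 paired), the low-spin configuration has 2 additional pairs, contributing +2 × 23030 = +46060 cm⁻¹.
Net CFSE = -54400 + 46060 = -8340 cm⁻¹.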